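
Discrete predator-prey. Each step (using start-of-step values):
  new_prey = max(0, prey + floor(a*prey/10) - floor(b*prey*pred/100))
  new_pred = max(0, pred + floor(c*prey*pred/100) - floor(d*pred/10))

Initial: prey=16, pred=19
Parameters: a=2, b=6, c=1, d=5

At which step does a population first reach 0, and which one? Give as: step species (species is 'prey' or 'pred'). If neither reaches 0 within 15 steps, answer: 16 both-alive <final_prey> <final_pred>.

Step 1: prey: 16+3-18=1; pred: 19+3-9=13
Step 2: prey: 1+0-0=1; pred: 13+0-6=7
Step 3: prey: 1+0-0=1; pred: 7+0-3=4
Step 4: prey: 1+0-0=1; pred: 4+0-2=2
Step 5: prey: 1+0-0=1; pred: 2+0-1=1
Step 6: prey: 1+0-0=1; pred: 1+0-0=1
Steps 7-15: state stable at prey=1, pred=1 (no change)
No extinction within 15 steps

Answer: 16 both-alive 1 1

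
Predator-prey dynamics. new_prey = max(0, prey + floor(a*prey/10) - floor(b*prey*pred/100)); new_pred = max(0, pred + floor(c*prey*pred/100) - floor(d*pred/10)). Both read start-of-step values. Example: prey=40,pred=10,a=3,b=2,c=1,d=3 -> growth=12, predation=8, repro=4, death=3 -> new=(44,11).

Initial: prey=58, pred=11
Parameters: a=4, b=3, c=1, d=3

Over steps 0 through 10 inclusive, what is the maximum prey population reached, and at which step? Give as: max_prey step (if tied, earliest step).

Step 1: prey: 58+23-19=62; pred: 11+6-3=14
Step 2: prey: 62+24-26=60; pred: 14+8-4=18
Step 3: prey: 60+24-32=52; pred: 18+10-5=23
Step 4: prey: 52+20-35=37; pred: 23+11-6=28
Step 5: prey: 37+14-31=20; pred: 28+10-8=30
Step 6: prey: 20+8-18=10; pred: 30+6-9=27
Step 7: prey: 10+4-8=6; pred: 27+2-8=21
Step 8: prey: 6+2-3=5; pred: 21+1-6=16
Step 9: prey: 5+2-2=5; pred: 16+0-4=12
Step 10: prey: 5+2-1=6; pred: 12+0-3=9
Max prey = 62 at step 1

Answer: 62 1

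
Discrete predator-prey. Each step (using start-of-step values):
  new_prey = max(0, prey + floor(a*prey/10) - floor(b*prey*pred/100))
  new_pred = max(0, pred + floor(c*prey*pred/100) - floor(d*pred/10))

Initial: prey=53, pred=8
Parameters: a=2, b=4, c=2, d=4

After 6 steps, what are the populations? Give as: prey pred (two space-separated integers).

Step 1: prey: 53+10-16=47; pred: 8+8-3=13
Step 2: prey: 47+9-24=32; pred: 13+12-5=20
Step 3: prey: 32+6-25=13; pred: 20+12-8=24
Step 4: prey: 13+2-12=3; pred: 24+6-9=21
Step 5: prey: 3+0-2=1; pred: 21+1-8=14
Step 6: prey: 1+0-0=1; pred: 14+0-5=9

Answer: 1 9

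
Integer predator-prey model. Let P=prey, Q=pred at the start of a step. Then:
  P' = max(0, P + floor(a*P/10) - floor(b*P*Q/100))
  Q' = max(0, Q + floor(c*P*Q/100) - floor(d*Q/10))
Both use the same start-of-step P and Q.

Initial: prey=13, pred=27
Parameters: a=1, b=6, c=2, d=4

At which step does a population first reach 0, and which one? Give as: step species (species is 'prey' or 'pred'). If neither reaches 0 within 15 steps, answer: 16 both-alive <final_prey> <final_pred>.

Answer: 1 prey

Derivation:
Step 1: prey: 13+1-21=0; pred: 27+7-10=24
First extinction: prey at step 1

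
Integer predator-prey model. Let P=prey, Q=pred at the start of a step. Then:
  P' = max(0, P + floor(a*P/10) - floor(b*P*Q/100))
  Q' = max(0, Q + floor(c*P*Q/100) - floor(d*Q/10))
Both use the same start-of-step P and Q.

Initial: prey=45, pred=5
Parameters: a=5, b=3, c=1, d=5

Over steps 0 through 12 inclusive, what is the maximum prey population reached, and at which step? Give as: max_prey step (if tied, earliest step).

Step 1: prey: 45+22-6=61; pred: 5+2-2=5
Step 2: prey: 61+30-9=82; pred: 5+3-2=6
Step 3: prey: 82+41-14=109; pred: 6+4-3=7
Step 4: prey: 109+54-22=141; pred: 7+7-3=11
Step 5: prey: 141+70-46=165; pred: 11+15-5=21
Step 6: prey: 165+82-103=144; pred: 21+34-10=45
Step 7: prey: 144+72-194=22; pred: 45+64-22=87
Step 8: prey: 22+11-57=0; pred: 87+19-43=63
Step 9: prey: 0+0-0=0; pred: 63+0-31=32
Step 10: prey: 0+0-0=0; pred: 32+0-16=16
Step 11: prey: 0+0-0=0; pred: 16+0-8=8
Step 12: prey: 0+0-0=0; pred: 8+0-4=4
Max prey = 165 at step 5

Answer: 165 5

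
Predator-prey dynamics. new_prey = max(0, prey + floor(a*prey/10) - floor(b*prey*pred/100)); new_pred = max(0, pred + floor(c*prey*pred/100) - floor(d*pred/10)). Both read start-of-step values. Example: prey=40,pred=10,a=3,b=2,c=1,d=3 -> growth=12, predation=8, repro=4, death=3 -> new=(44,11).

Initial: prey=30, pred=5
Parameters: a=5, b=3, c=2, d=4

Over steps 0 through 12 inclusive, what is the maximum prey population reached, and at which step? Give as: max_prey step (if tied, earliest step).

Step 1: prey: 30+15-4=41; pred: 5+3-2=6
Step 2: prey: 41+20-7=54; pred: 6+4-2=8
Step 3: prey: 54+27-12=69; pred: 8+8-3=13
Step 4: prey: 69+34-26=77; pred: 13+17-5=25
Step 5: prey: 77+38-57=58; pred: 25+38-10=53
Step 6: prey: 58+29-92=0; pred: 53+61-21=93
Step 7: prey: 0+0-0=0; pred: 93+0-37=56
Step 8: prey: 0+0-0=0; pred: 56+0-22=34
Step 9: prey: 0+0-0=0; pred: 34+0-13=21
Step 10: prey: 0+0-0=0; pred: 21+0-8=13
Step 11: prey: 0+0-0=0; pred: 13+0-5=8
Step 12: prey: 0+0-0=0; pred: 8+0-3=5
Max prey = 77 at step 4

Answer: 77 4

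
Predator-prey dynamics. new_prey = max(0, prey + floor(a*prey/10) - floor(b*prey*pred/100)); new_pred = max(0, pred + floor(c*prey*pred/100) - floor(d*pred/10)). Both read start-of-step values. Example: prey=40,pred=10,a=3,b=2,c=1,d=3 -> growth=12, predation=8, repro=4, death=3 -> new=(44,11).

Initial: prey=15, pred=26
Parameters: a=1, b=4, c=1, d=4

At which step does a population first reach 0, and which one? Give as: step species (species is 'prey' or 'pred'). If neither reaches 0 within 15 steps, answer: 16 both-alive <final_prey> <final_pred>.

Step 1: prey: 15+1-15=1; pred: 26+3-10=19
Step 2: prey: 1+0-0=1; pred: 19+0-7=12
Step 3: prey: 1+0-0=1; pred: 12+0-4=8
Step 4: prey: 1+0-0=1; pred: 8+0-3=5
Step 5: prey: 1+0-0=1; pred: 5+0-2=3
Step 6: prey: 1+0-0=1; pred: 3+0-1=2
Step 7: prey: 1+0-0=1; pred: 2+0-0=2
Steps 8-15: state stable at prey=1, pred=2 (no change)
No extinction within 15 steps

Answer: 16 both-alive 1 2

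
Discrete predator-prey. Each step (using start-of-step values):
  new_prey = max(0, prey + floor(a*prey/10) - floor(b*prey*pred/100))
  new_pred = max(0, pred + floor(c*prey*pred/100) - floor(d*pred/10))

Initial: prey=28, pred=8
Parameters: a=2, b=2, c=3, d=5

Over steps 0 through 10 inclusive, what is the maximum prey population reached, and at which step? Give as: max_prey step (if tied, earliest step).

Answer: 29 1

Derivation:
Step 1: prey: 28+5-4=29; pred: 8+6-4=10
Step 2: prey: 29+5-5=29; pred: 10+8-5=13
Step 3: prey: 29+5-7=27; pred: 13+11-6=18
Step 4: prey: 27+5-9=23; pred: 18+14-9=23
Step 5: prey: 23+4-10=17; pred: 23+15-11=27
Step 6: prey: 17+3-9=11; pred: 27+13-13=27
Step 7: prey: 11+2-5=8; pred: 27+8-13=22
Step 8: prey: 8+1-3=6; pred: 22+5-11=16
Step 9: prey: 6+1-1=6; pred: 16+2-8=10
Step 10: prey: 6+1-1=6; pred: 10+1-5=6
Max prey = 29 at step 1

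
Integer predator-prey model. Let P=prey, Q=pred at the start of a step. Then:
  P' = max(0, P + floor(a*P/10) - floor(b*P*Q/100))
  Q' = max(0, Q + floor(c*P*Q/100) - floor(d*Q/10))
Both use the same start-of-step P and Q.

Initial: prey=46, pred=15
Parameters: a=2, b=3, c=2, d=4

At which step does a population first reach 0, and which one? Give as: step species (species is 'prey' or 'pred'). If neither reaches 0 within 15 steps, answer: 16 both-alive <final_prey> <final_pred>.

Step 1: prey: 46+9-20=35; pred: 15+13-6=22
Step 2: prey: 35+7-23=19; pred: 22+15-8=29
Step 3: prey: 19+3-16=6; pred: 29+11-11=29
Step 4: prey: 6+1-5=2; pred: 29+3-11=21
Step 5: prey: 2+0-1=1; pred: 21+0-8=13
Step 6: prey: 1+0-0=1; pred: 13+0-5=8
Step 7: prey: 1+0-0=1; pred: 8+0-3=5
Step 8: prey: 1+0-0=1; pred: 5+0-2=3
Step 9: prey: 1+0-0=1; pred: 3+0-1=2
Step 10: prey: 1+0-0=1; pred: 2+0-0=2
Steps 11-15: state stable at prey=1, pred=2 (no change)
No extinction within 15 steps

Answer: 16 both-alive 1 2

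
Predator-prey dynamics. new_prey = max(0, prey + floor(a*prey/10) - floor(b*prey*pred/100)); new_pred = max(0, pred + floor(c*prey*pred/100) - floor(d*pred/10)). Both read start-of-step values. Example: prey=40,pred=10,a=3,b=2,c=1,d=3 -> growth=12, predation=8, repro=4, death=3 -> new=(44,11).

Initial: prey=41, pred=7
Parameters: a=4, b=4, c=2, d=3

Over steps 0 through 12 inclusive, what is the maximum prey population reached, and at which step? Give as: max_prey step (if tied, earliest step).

Step 1: prey: 41+16-11=46; pred: 7+5-2=10
Step 2: prey: 46+18-18=46; pred: 10+9-3=16
Step 3: prey: 46+18-29=35; pred: 16+14-4=26
Step 4: prey: 35+14-36=13; pred: 26+18-7=37
Step 5: prey: 13+5-19=0; pred: 37+9-11=35
Step 6: prey: 0+0-0=0; pred: 35+0-10=25
Step 7: prey: 0+0-0=0; pred: 25+0-7=18
Step 8: prey: 0+0-0=0; pred: 18+0-5=13
Step 9: prey: 0+0-0=0; pred: 13+0-3=10
Step 10: prey: 0+0-0=0; pred: 10+0-3=7
Step 11: prey: 0+0-0=0; pred: 7+0-2=5
Step 12: prey: 0+0-0=0; pred: 5+0-1=4
Max prey = 46 at step 1

Answer: 46 1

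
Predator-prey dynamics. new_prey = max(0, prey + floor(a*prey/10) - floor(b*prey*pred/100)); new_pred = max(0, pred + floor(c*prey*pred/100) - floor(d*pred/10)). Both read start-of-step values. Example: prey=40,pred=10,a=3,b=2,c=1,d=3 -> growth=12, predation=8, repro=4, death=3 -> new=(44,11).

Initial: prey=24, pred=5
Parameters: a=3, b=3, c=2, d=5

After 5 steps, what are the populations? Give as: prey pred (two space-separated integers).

Step 1: prey: 24+7-3=28; pred: 5+2-2=5
Step 2: prey: 28+8-4=32; pred: 5+2-2=5
Step 3: prey: 32+9-4=37; pred: 5+3-2=6
Step 4: prey: 37+11-6=42; pred: 6+4-3=7
Step 5: prey: 42+12-8=46; pred: 7+5-3=9

Answer: 46 9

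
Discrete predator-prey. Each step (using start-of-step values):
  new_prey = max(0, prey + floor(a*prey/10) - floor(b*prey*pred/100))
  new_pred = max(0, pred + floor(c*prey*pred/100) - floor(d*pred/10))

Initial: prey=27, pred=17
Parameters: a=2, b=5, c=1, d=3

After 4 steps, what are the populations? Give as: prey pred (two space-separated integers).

Answer: 1 7

Derivation:
Step 1: prey: 27+5-22=10; pred: 17+4-5=16
Step 2: prey: 10+2-8=4; pred: 16+1-4=13
Step 3: prey: 4+0-2=2; pred: 13+0-3=10
Step 4: prey: 2+0-1=1; pred: 10+0-3=7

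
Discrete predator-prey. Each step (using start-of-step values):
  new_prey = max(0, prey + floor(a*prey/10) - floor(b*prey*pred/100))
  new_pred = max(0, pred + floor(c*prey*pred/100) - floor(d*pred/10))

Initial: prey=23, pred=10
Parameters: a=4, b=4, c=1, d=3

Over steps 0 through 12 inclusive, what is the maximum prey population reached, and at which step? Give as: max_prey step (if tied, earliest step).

Answer: 37 12

Derivation:
Step 1: prey: 23+9-9=23; pred: 10+2-3=9
Step 2: prey: 23+9-8=24; pred: 9+2-2=9
Step 3: prey: 24+9-8=25; pred: 9+2-2=9
Step 4: prey: 25+10-9=26; pred: 9+2-2=9
Step 5: prey: 26+10-9=27; pred: 9+2-2=9
Step 6: prey: 27+10-9=28; pred: 9+2-2=9
Step 7: prey: 28+11-10=29; pred: 9+2-2=9
Step 8: prey: 29+11-10=30; pred: 9+2-2=9
Step 9: prey: 30+12-10=32; pred: 9+2-2=9
Step 10: prey: 32+12-11=33; pred: 9+2-2=9
Step 11: prey: 33+13-11=35; pred: 9+2-2=9
Step 12: prey: 35+14-12=37; pred: 9+3-2=10
Max prey = 37 at step 12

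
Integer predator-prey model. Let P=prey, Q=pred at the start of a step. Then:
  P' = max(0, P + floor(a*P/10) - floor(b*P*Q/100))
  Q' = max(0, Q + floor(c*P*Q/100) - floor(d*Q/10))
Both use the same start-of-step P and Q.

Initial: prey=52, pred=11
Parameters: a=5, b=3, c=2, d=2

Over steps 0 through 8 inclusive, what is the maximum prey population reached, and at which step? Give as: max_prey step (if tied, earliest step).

Answer: 61 1

Derivation:
Step 1: prey: 52+26-17=61; pred: 11+11-2=20
Step 2: prey: 61+30-36=55; pred: 20+24-4=40
Step 3: prey: 55+27-66=16; pred: 40+44-8=76
Step 4: prey: 16+8-36=0; pred: 76+24-15=85
Step 5: prey: 0+0-0=0; pred: 85+0-17=68
Step 6: prey: 0+0-0=0; pred: 68+0-13=55
Step 7: prey: 0+0-0=0; pred: 55+0-11=44
Step 8: prey: 0+0-0=0; pred: 44+0-8=36
Max prey = 61 at step 1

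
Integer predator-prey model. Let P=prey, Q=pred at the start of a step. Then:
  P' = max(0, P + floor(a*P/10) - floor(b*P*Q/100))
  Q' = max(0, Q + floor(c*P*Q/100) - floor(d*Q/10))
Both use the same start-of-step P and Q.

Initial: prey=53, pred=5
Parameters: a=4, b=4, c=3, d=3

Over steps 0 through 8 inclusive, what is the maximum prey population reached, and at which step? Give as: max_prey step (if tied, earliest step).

Answer: 64 1

Derivation:
Step 1: prey: 53+21-10=64; pred: 5+7-1=11
Step 2: prey: 64+25-28=61; pred: 11+21-3=29
Step 3: prey: 61+24-70=15; pred: 29+53-8=74
Step 4: prey: 15+6-44=0; pred: 74+33-22=85
Step 5: prey: 0+0-0=0; pred: 85+0-25=60
Step 6: prey: 0+0-0=0; pred: 60+0-18=42
Step 7: prey: 0+0-0=0; pred: 42+0-12=30
Step 8: prey: 0+0-0=0; pred: 30+0-9=21
Max prey = 64 at step 1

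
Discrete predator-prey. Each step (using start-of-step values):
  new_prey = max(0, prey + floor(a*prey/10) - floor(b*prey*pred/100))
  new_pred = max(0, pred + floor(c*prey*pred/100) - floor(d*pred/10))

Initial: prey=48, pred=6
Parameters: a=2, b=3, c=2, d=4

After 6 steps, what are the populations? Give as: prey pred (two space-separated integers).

Step 1: prey: 48+9-8=49; pred: 6+5-2=9
Step 2: prey: 49+9-13=45; pred: 9+8-3=14
Step 3: prey: 45+9-18=36; pred: 14+12-5=21
Step 4: prey: 36+7-22=21; pred: 21+15-8=28
Step 5: prey: 21+4-17=8; pred: 28+11-11=28
Step 6: prey: 8+1-6=3; pred: 28+4-11=21

Answer: 3 21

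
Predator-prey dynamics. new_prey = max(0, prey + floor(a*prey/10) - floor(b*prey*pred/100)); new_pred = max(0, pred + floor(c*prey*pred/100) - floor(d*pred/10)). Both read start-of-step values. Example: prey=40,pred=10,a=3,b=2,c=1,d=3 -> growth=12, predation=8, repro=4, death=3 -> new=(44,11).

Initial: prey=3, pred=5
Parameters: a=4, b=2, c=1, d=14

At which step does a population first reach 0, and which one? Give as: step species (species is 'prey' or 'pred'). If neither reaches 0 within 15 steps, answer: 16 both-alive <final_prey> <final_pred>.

Answer: 1 pred

Derivation:
Step 1: prey: 3+1-0=4; pred: 5+0-7=0
First extinction: pred at step 1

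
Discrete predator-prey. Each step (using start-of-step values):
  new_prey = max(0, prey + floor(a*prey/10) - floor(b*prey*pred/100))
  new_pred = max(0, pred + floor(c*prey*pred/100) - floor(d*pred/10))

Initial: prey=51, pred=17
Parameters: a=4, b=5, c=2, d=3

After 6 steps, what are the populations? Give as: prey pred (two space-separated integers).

Answer: 0 10

Derivation:
Step 1: prey: 51+20-43=28; pred: 17+17-5=29
Step 2: prey: 28+11-40=0; pred: 29+16-8=37
Step 3: prey: 0+0-0=0; pred: 37+0-11=26
Step 4: prey: 0+0-0=0; pred: 26+0-7=19
Step 5: prey: 0+0-0=0; pred: 19+0-5=14
Step 6: prey: 0+0-0=0; pred: 14+0-4=10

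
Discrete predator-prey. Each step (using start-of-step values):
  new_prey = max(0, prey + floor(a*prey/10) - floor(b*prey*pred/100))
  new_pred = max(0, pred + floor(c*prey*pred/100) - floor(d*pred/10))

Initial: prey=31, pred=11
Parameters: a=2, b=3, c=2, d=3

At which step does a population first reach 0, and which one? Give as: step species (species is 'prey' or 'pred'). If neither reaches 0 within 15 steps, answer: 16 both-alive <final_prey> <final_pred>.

Step 1: prey: 31+6-10=27; pred: 11+6-3=14
Step 2: prey: 27+5-11=21; pred: 14+7-4=17
Step 3: prey: 21+4-10=15; pred: 17+7-5=19
Step 4: prey: 15+3-8=10; pred: 19+5-5=19
Step 5: prey: 10+2-5=7; pred: 19+3-5=17
Step 6: prey: 7+1-3=5; pred: 17+2-5=14
Step 7: prey: 5+1-2=4; pred: 14+1-4=11
Step 8: prey: 4+0-1=3; pred: 11+0-3=8
Step 9: prey: 3+0-0=3; pred: 8+0-2=6
Step 10: prey: 3+0-0=3; pred: 6+0-1=5
Step 11: prey: 3+0-0=3; pred: 5+0-1=4
Step 12: prey: 3+0-0=3; pred: 4+0-1=3
Step 13: prey: 3+0-0=3; pred: 3+0-0=3
Steps 14-15: state stable at prey=3, pred=3 (no change)
No extinction within 15 steps

Answer: 16 both-alive 3 3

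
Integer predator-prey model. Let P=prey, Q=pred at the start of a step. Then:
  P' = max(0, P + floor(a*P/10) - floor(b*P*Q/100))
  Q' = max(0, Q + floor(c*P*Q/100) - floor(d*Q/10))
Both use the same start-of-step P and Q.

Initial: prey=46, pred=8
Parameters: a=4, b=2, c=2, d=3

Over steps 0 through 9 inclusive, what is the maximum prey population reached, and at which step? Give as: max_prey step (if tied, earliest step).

Step 1: prey: 46+18-7=57; pred: 8+7-2=13
Step 2: prey: 57+22-14=65; pred: 13+14-3=24
Step 3: prey: 65+26-31=60; pred: 24+31-7=48
Step 4: prey: 60+24-57=27; pred: 48+57-14=91
Step 5: prey: 27+10-49=0; pred: 91+49-27=113
Step 6: prey: 0+0-0=0; pred: 113+0-33=80
Step 7: prey: 0+0-0=0; pred: 80+0-24=56
Step 8: prey: 0+0-0=0; pred: 56+0-16=40
Step 9: prey: 0+0-0=0; pred: 40+0-12=28
Max prey = 65 at step 2

Answer: 65 2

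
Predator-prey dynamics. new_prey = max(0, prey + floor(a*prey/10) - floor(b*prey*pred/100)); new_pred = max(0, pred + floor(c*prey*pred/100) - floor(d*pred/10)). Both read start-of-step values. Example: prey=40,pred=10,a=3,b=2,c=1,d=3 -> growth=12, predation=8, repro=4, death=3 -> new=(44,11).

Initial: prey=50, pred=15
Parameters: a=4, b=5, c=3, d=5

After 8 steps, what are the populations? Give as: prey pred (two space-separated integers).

Step 1: prey: 50+20-37=33; pred: 15+22-7=30
Step 2: prey: 33+13-49=0; pred: 30+29-15=44
Step 3: prey: 0+0-0=0; pred: 44+0-22=22
Step 4: prey: 0+0-0=0; pred: 22+0-11=11
Step 5: prey: 0+0-0=0; pred: 11+0-5=6
Step 6: prey: 0+0-0=0; pred: 6+0-3=3
Step 7: prey: 0+0-0=0; pred: 3+0-1=2
Step 8: prey: 0+0-0=0; pred: 2+0-1=1

Answer: 0 1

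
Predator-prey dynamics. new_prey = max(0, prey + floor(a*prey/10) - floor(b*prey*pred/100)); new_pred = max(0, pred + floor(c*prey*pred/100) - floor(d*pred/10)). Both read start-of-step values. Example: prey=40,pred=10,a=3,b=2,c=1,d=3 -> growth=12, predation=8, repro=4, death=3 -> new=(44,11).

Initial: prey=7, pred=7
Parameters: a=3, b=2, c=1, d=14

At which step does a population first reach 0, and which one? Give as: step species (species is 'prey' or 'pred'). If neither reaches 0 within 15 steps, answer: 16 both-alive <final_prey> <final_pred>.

Answer: 1 pred

Derivation:
Step 1: prey: 7+2-0=9; pred: 7+0-9=0
First extinction: pred at step 1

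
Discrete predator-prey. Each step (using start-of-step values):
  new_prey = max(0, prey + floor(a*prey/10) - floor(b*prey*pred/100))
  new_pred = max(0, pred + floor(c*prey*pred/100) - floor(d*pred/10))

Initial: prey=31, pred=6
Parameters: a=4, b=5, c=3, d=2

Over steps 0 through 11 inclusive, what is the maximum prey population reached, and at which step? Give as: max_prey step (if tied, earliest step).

Step 1: prey: 31+12-9=34; pred: 6+5-1=10
Step 2: prey: 34+13-17=30; pred: 10+10-2=18
Step 3: prey: 30+12-27=15; pred: 18+16-3=31
Step 4: prey: 15+6-23=0; pred: 31+13-6=38
Step 5: prey: 0+0-0=0; pred: 38+0-7=31
Step 6: prey: 0+0-0=0; pred: 31+0-6=25
Step 7: prey: 0+0-0=0; pred: 25+0-5=20
Step 8: prey: 0+0-0=0; pred: 20+0-4=16
Step 9: prey: 0+0-0=0; pred: 16+0-3=13
Step 10: prey: 0+0-0=0; pred: 13+0-2=11
Step 11: prey: 0+0-0=0; pred: 11+0-2=9
Max prey = 34 at step 1

Answer: 34 1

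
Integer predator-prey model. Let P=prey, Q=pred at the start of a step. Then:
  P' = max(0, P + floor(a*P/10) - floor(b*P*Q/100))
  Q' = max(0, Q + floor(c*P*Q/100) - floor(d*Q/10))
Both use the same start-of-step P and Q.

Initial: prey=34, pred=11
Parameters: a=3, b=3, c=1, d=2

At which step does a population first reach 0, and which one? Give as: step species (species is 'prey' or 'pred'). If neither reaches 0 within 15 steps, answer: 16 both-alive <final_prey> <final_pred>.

Step 1: prey: 34+10-11=33; pred: 11+3-2=12
Step 2: prey: 33+9-11=31; pred: 12+3-2=13
Step 3: prey: 31+9-12=28; pred: 13+4-2=15
Step 4: prey: 28+8-12=24; pred: 15+4-3=16
Step 5: prey: 24+7-11=20; pred: 16+3-3=16
Step 6: prey: 20+6-9=17; pred: 16+3-3=16
Step 7: prey: 17+5-8=14; pred: 16+2-3=15
Step 8: prey: 14+4-6=12; pred: 15+2-3=14
Step 9: prey: 12+3-5=10; pred: 14+1-2=13
Step 10: prey: 10+3-3=10; pred: 13+1-2=12
Step 11: prey: 10+3-3=10; pred: 12+1-2=11
Step 12: prey: 10+3-3=10; pred: 11+1-2=10
Step 13: prey: 10+3-3=10; pred: 10+1-2=9
Step 14: prey: 10+3-2=11; pred: 9+0-1=8
Step 15: prey: 11+3-2=12; pred: 8+0-1=7
No extinction within 15 steps

Answer: 16 both-alive 12 7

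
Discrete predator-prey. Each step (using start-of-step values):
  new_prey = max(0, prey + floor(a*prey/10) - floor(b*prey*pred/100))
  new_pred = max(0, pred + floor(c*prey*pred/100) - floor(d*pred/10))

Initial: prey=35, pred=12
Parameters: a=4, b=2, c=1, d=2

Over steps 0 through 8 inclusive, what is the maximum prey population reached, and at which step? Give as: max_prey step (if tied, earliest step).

Step 1: prey: 35+14-8=41; pred: 12+4-2=14
Step 2: prey: 41+16-11=46; pred: 14+5-2=17
Step 3: prey: 46+18-15=49; pred: 17+7-3=21
Step 4: prey: 49+19-20=48; pred: 21+10-4=27
Step 5: prey: 48+19-25=42; pred: 27+12-5=34
Step 6: prey: 42+16-28=30; pred: 34+14-6=42
Step 7: prey: 30+12-25=17; pred: 42+12-8=46
Step 8: prey: 17+6-15=8; pred: 46+7-9=44
Max prey = 49 at step 3

Answer: 49 3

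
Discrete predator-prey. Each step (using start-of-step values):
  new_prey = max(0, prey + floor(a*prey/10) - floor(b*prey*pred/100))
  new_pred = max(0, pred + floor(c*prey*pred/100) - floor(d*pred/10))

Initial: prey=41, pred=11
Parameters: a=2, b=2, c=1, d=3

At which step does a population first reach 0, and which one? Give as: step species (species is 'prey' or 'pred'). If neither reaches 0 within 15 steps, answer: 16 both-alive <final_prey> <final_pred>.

Answer: 16 both-alive 19 6

Derivation:
Step 1: prey: 41+8-9=40; pred: 11+4-3=12
Step 2: prey: 40+8-9=39; pred: 12+4-3=13
Step 3: prey: 39+7-10=36; pred: 13+5-3=15
Step 4: prey: 36+7-10=33; pred: 15+5-4=16
Step 5: prey: 33+6-10=29; pred: 16+5-4=17
Step 6: prey: 29+5-9=25; pred: 17+4-5=16
Step 7: prey: 25+5-8=22; pred: 16+4-4=16
Step 8: prey: 22+4-7=19; pred: 16+3-4=15
Step 9: prey: 19+3-5=17; pred: 15+2-4=13
Step 10: prey: 17+3-4=16; pred: 13+2-3=12
Step 11: prey: 16+3-3=16; pred: 12+1-3=10
Step 12: prey: 16+3-3=16; pred: 10+1-3=8
Step 13: prey: 16+3-2=17; pred: 8+1-2=7
Step 14: prey: 17+3-2=18; pred: 7+1-2=6
Step 15: prey: 18+3-2=19; pred: 6+1-1=6
No extinction within 15 steps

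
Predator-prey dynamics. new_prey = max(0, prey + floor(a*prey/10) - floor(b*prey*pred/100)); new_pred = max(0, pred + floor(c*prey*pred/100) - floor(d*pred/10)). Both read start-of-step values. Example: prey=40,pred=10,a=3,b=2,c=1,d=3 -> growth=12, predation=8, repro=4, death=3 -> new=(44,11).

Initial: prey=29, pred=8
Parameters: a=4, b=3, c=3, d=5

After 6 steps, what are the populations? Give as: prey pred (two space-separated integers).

Answer: 0 32

Derivation:
Step 1: prey: 29+11-6=34; pred: 8+6-4=10
Step 2: prey: 34+13-10=37; pred: 10+10-5=15
Step 3: prey: 37+14-16=35; pred: 15+16-7=24
Step 4: prey: 35+14-25=24; pred: 24+25-12=37
Step 5: prey: 24+9-26=7; pred: 37+26-18=45
Step 6: prey: 7+2-9=0; pred: 45+9-22=32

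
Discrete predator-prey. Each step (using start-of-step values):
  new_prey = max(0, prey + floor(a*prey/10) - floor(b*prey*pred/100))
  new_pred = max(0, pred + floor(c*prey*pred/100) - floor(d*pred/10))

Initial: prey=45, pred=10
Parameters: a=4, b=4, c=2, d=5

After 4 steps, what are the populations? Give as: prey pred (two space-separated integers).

Step 1: prey: 45+18-18=45; pred: 10+9-5=14
Step 2: prey: 45+18-25=38; pred: 14+12-7=19
Step 3: prey: 38+15-28=25; pred: 19+14-9=24
Step 4: prey: 25+10-24=11; pred: 24+12-12=24

Answer: 11 24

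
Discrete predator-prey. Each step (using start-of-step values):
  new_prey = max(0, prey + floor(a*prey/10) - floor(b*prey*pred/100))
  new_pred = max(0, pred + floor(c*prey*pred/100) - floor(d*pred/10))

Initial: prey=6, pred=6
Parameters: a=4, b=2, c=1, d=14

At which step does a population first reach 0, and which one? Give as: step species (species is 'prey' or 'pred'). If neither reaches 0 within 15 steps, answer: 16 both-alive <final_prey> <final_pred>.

Answer: 1 pred

Derivation:
Step 1: prey: 6+2-0=8; pred: 6+0-8=0
First extinction: pred at step 1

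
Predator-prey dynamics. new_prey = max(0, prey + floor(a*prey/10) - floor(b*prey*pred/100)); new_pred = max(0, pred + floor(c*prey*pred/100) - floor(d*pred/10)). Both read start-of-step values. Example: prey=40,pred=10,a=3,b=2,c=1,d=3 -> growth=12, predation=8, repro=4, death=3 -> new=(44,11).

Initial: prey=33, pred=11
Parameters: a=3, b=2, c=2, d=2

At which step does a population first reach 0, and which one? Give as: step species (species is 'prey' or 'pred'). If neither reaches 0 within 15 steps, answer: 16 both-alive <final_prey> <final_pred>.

Step 1: prey: 33+9-7=35; pred: 11+7-2=16
Step 2: prey: 35+10-11=34; pred: 16+11-3=24
Step 3: prey: 34+10-16=28; pred: 24+16-4=36
Step 4: prey: 28+8-20=16; pred: 36+20-7=49
Step 5: prey: 16+4-15=5; pred: 49+15-9=55
Step 6: prey: 5+1-5=1; pred: 55+5-11=49
Step 7: prey: 1+0-0=1; pred: 49+0-9=40
Step 8: prey: 1+0-0=1; pred: 40+0-8=32
Step 9: prey: 1+0-0=1; pred: 32+0-6=26
Step 10: prey: 1+0-0=1; pred: 26+0-5=21
Step 11: prey: 1+0-0=1; pred: 21+0-4=17
Step 12: prey: 1+0-0=1; pred: 17+0-3=14
Step 13: prey: 1+0-0=1; pred: 14+0-2=12
Step 14: prey: 1+0-0=1; pred: 12+0-2=10
Step 15: prey: 1+0-0=1; pred: 10+0-2=8
No extinction within 15 steps

Answer: 16 both-alive 1 8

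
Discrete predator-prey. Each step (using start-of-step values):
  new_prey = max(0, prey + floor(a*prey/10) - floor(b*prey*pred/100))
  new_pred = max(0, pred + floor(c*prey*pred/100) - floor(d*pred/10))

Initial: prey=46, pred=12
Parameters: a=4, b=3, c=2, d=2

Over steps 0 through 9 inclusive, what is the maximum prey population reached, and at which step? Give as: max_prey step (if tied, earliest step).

Answer: 48 1

Derivation:
Step 1: prey: 46+18-16=48; pred: 12+11-2=21
Step 2: prey: 48+19-30=37; pred: 21+20-4=37
Step 3: prey: 37+14-41=10; pred: 37+27-7=57
Step 4: prey: 10+4-17=0; pred: 57+11-11=57
Step 5: prey: 0+0-0=0; pred: 57+0-11=46
Step 6: prey: 0+0-0=0; pred: 46+0-9=37
Step 7: prey: 0+0-0=0; pred: 37+0-7=30
Step 8: prey: 0+0-0=0; pred: 30+0-6=24
Step 9: prey: 0+0-0=0; pred: 24+0-4=20
Max prey = 48 at step 1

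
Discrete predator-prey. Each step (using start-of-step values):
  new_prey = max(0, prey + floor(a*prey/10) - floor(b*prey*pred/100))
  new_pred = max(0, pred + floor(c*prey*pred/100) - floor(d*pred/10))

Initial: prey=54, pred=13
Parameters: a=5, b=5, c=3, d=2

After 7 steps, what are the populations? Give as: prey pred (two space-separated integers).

Answer: 0 24

Derivation:
Step 1: prey: 54+27-35=46; pred: 13+21-2=32
Step 2: prey: 46+23-73=0; pred: 32+44-6=70
Step 3: prey: 0+0-0=0; pred: 70+0-14=56
Step 4: prey: 0+0-0=0; pred: 56+0-11=45
Step 5: prey: 0+0-0=0; pred: 45+0-9=36
Step 6: prey: 0+0-0=0; pred: 36+0-7=29
Step 7: prey: 0+0-0=0; pred: 29+0-5=24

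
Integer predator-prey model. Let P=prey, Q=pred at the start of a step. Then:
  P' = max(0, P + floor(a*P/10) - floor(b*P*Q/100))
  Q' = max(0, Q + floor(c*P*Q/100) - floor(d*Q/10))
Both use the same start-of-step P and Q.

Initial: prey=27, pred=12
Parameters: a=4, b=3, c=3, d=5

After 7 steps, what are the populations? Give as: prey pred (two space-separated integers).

Step 1: prey: 27+10-9=28; pred: 12+9-6=15
Step 2: prey: 28+11-12=27; pred: 15+12-7=20
Step 3: prey: 27+10-16=21; pred: 20+16-10=26
Step 4: prey: 21+8-16=13; pred: 26+16-13=29
Step 5: prey: 13+5-11=7; pred: 29+11-14=26
Step 6: prey: 7+2-5=4; pred: 26+5-13=18
Step 7: prey: 4+1-2=3; pred: 18+2-9=11

Answer: 3 11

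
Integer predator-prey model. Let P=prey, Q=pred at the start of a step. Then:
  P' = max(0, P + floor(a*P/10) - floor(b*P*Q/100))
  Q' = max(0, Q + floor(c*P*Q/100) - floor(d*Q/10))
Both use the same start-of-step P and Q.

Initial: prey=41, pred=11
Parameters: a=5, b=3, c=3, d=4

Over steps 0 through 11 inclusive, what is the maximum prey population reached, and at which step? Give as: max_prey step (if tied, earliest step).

Step 1: prey: 41+20-13=48; pred: 11+13-4=20
Step 2: prey: 48+24-28=44; pred: 20+28-8=40
Step 3: prey: 44+22-52=14; pred: 40+52-16=76
Step 4: prey: 14+7-31=0; pred: 76+31-30=77
Step 5: prey: 0+0-0=0; pred: 77+0-30=47
Step 6: prey: 0+0-0=0; pred: 47+0-18=29
Step 7: prey: 0+0-0=0; pred: 29+0-11=18
Step 8: prey: 0+0-0=0; pred: 18+0-7=11
Step 9: prey: 0+0-0=0; pred: 11+0-4=7
Step 10: prey: 0+0-0=0; pred: 7+0-2=5
Step 11: prey: 0+0-0=0; pred: 5+0-2=3
Max prey = 48 at step 1

Answer: 48 1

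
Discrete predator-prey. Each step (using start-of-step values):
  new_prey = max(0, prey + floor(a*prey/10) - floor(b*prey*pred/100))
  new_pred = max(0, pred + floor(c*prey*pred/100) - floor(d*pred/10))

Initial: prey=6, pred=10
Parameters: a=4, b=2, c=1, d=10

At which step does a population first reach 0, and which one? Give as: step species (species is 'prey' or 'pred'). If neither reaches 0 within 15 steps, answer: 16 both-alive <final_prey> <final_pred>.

Answer: 1 pred

Derivation:
Step 1: prey: 6+2-1=7; pred: 10+0-10=0
First extinction: pred at step 1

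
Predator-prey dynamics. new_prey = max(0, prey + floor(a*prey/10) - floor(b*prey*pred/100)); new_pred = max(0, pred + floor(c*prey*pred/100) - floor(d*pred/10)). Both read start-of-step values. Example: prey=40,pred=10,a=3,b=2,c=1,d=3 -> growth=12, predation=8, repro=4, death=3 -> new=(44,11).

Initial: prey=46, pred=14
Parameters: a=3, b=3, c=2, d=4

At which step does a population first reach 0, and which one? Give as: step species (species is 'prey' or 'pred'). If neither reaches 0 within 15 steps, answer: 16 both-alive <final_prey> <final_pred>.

Step 1: prey: 46+13-19=40; pred: 14+12-5=21
Step 2: prey: 40+12-25=27; pred: 21+16-8=29
Step 3: prey: 27+8-23=12; pred: 29+15-11=33
Step 4: prey: 12+3-11=4; pred: 33+7-13=27
Step 5: prey: 4+1-3=2; pred: 27+2-10=19
Step 6: prey: 2+0-1=1; pred: 19+0-7=12
Step 7: prey: 1+0-0=1; pred: 12+0-4=8
Step 8: prey: 1+0-0=1; pred: 8+0-3=5
Step 9: prey: 1+0-0=1; pred: 5+0-2=3
Step 10: prey: 1+0-0=1; pred: 3+0-1=2
Step 11: prey: 1+0-0=1; pred: 2+0-0=2
Steps 12-15: state stable at prey=1, pred=2 (no change)
No extinction within 15 steps

Answer: 16 both-alive 1 2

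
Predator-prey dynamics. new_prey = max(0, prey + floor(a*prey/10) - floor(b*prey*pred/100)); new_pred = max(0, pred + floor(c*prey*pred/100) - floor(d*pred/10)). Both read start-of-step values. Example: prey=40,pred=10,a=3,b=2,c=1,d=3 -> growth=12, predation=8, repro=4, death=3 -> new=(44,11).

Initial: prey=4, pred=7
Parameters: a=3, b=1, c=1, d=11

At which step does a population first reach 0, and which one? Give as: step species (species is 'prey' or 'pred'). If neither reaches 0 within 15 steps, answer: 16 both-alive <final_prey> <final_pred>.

Step 1: prey: 4+1-0=5; pred: 7+0-7=0
First extinction: pred at step 1

Answer: 1 pred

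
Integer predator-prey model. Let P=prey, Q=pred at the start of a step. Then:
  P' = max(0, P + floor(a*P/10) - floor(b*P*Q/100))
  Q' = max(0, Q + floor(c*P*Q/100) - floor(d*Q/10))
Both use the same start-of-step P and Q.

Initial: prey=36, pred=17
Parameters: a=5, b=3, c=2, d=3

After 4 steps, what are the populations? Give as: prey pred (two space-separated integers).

Answer: 3 43

Derivation:
Step 1: prey: 36+18-18=36; pred: 17+12-5=24
Step 2: prey: 36+18-25=29; pred: 24+17-7=34
Step 3: prey: 29+14-29=14; pred: 34+19-10=43
Step 4: prey: 14+7-18=3; pred: 43+12-12=43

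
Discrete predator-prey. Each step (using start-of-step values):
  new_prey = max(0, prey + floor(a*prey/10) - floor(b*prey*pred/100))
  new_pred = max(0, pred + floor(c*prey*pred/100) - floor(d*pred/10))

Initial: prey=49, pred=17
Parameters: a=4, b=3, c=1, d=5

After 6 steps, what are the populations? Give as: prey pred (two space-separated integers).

Answer: 40 8

Derivation:
Step 1: prey: 49+19-24=44; pred: 17+8-8=17
Step 2: prey: 44+17-22=39; pred: 17+7-8=16
Step 3: prey: 39+15-18=36; pred: 16+6-8=14
Step 4: prey: 36+14-15=35; pred: 14+5-7=12
Step 5: prey: 35+14-12=37; pred: 12+4-6=10
Step 6: prey: 37+14-11=40; pred: 10+3-5=8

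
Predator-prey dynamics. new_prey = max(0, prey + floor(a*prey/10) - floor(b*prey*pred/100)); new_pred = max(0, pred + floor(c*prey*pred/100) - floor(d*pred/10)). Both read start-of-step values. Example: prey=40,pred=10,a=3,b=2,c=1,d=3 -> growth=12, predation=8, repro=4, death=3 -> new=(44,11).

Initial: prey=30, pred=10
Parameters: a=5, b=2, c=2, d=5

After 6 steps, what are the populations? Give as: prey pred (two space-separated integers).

Answer: 11 100

Derivation:
Step 1: prey: 30+15-6=39; pred: 10+6-5=11
Step 2: prey: 39+19-8=50; pred: 11+8-5=14
Step 3: prey: 50+25-14=61; pred: 14+14-7=21
Step 4: prey: 61+30-25=66; pred: 21+25-10=36
Step 5: prey: 66+33-47=52; pred: 36+47-18=65
Step 6: prey: 52+26-67=11; pred: 65+67-32=100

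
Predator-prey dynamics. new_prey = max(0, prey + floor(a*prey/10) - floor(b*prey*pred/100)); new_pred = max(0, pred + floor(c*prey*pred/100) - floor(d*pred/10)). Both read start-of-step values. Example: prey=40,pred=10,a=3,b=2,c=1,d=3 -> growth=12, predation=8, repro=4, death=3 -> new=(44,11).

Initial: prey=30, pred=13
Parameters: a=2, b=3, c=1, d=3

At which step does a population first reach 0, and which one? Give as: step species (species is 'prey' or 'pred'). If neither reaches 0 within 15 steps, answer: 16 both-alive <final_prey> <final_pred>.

Answer: 16 both-alive 24 3

Derivation:
Step 1: prey: 30+6-11=25; pred: 13+3-3=13
Step 2: prey: 25+5-9=21; pred: 13+3-3=13
Step 3: prey: 21+4-8=17; pred: 13+2-3=12
Step 4: prey: 17+3-6=14; pred: 12+2-3=11
Step 5: prey: 14+2-4=12; pred: 11+1-3=9
Step 6: prey: 12+2-3=11; pred: 9+1-2=8
Step 7: prey: 11+2-2=11; pred: 8+0-2=6
Step 8: prey: 11+2-1=12; pred: 6+0-1=5
Step 9: prey: 12+2-1=13; pred: 5+0-1=4
Step 10: prey: 13+2-1=14; pred: 4+0-1=3
Step 11: prey: 14+2-1=15; pred: 3+0-0=3
Step 12: prey: 15+3-1=17; pred: 3+0-0=3
Step 13: prey: 17+3-1=19; pred: 3+0-0=3
Step 14: prey: 19+3-1=21; pred: 3+0-0=3
Step 15: prey: 21+4-1=24; pred: 3+0-0=3
No extinction within 15 steps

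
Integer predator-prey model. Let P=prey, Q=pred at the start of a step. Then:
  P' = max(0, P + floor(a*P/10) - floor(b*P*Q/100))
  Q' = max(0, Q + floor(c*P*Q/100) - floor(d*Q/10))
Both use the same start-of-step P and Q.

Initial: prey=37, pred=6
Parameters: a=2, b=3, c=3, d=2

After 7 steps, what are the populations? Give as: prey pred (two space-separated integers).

Step 1: prey: 37+7-6=38; pred: 6+6-1=11
Step 2: prey: 38+7-12=33; pred: 11+12-2=21
Step 3: prey: 33+6-20=19; pred: 21+20-4=37
Step 4: prey: 19+3-21=1; pred: 37+21-7=51
Step 5: prey: 1+0-1=0; pred: 51+1-10=42
Step 6: prey: 0+0-0=0; pred: 42+0-8=34
Step 7: prey: 0+0-0=0; pred: 34+0-6=28

Answer: 0 28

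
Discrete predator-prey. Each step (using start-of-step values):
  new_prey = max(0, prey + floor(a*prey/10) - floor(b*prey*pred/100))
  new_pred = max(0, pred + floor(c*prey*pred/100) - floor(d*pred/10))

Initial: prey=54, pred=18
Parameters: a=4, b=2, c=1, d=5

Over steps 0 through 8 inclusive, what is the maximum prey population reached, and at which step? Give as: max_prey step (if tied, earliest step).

Step 1: prey: 54+21-19=56; pred: 18+9-9=18
Step 2: prey: 56+22-20=58; pred: 18+10-9=19
Step 3: prey: 58+23-22=59; pred: 19+11-9=21
Step 4: prey: 59+23-24=58; pred: 21+12-10=23
Step 5: prey: 58+23-26=55; pred: 23+13-11=25
Step 6: prey: 55+22-27=50; pred: 25+13-12=26
Step 7: prey: 50+20-26=44; pred: 26+13-13=26
Step 8: prey: 44+17-22=39; pred: 26+11-13=24
Max prey = 59 at step 3

Answer: 59 3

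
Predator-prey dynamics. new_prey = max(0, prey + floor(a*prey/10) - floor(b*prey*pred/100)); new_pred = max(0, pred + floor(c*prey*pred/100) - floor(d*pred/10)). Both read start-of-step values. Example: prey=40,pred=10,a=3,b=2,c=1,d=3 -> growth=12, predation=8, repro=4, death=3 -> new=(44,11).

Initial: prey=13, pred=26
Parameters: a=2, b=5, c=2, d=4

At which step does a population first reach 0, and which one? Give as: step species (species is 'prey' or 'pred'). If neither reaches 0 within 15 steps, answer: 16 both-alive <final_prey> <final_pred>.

Answer: 1 prey

Derivation:
Step 1: prey: 13+2-16=0; pred: 26+6-10=22
First extinction: prey at step 1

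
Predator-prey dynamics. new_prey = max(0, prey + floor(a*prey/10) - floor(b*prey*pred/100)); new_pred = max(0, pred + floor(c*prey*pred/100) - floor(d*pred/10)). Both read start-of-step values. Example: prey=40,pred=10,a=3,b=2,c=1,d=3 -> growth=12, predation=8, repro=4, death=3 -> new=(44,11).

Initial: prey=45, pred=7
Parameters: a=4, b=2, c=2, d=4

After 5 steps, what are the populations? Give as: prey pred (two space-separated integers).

Step 1: prey: 45+18-6=57; pred: 7+6-2=11
Step 2: prey: 57+22-12=67; pred: 11+12-4=19
Step 3: prey: 67+26-25=68; pred: 19+25-7=37
Step 4: prey: 68+27-50=45; pred: 37+50-14=73
Step 5: prey: 45+18-65=0; pred: 73+65-29=109

Answer: 0 109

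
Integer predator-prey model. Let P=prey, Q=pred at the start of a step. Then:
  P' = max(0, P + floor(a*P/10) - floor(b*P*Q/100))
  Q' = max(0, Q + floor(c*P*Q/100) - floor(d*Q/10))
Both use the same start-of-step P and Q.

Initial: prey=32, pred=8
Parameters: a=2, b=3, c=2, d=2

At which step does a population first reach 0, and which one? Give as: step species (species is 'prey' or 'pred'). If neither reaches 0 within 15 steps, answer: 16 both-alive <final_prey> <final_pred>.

Answer: 16 both-alive 1 5

Derivation:
Step 1: prey: 32+6-7=31; pred: 8+5-1=12
Step 2: prey: 31+6-11=26; pred: 12+7-2=17
Step 3: prey: 26+5-13=18; pred: 17+8-3=22
Step 4: prey: 18+3-11=10; pred: 22+7-4=25
Step 5: prey: 10+2-7=5; pred: 25+5-5=25
Step 6: prey: 5+1-3=3; pred: 25+2-5=22
Step 7: prey: 3+0-1=2; pred: 22+1-4=19
Step 8: prey: 2+0-1=1; pred: 19+0-3=16
Step 9: prey: 1+0-0=1; pred: 16+0-3=13
Step 10: prey: 1+0-0=1; pred: 13+0-2=11
Step 11: prey: 1+0-0=1; pred: 11+0-2=9
Step 12: prey: 1+0-0=1; pred: 9+0-1=8
Step 13: prey: 1+0-0=1; pred: 8+0-1=7
Step 14: prey: 1+0-0=1; pred: 7+0-1=6
Step 15: prey: 1+0-0=1; pred: 6+0-1=5
No extinction within 15 steps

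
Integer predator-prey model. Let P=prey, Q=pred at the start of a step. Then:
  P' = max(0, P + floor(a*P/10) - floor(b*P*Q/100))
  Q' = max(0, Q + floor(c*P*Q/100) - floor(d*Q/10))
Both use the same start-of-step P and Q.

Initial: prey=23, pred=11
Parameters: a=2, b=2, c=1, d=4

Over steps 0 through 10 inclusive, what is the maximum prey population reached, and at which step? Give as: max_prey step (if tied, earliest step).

Step 1: prey: 23+4-5=22; pred: 11+2-4=9
Step 2: prey: 22+4-3=23; pred: 9+1-3=7
Step 3: prey: 23+4-3=24; pred: 7+1-2=6
Step 4: prey: 24+4-2=26; pred: 6+1-2=5
Step 5: prey: 26+5-2=29; pred: 5+1-2=4
Step 6: prey: 29+5-2=32; pred: 4+1-1=4
Step 7: prey: 32+6-2=36; pred: 4+1-1=4
Step 8: prey: 36+7-2=41; pred: 4+1-1=4
Step 9: prey: 41+8-3=46; pred: 4+1-1=4
Step 10: prey: 46+9-3=52; pred: 4+1-1=4
Max prey = 52 at step 10

Answer: 52 10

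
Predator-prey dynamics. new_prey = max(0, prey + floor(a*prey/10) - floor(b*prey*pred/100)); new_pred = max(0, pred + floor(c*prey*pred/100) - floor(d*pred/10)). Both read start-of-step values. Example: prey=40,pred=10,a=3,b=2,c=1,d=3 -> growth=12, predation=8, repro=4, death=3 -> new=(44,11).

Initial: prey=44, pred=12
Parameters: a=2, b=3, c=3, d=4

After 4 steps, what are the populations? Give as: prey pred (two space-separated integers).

Step 1: prey: 44+8-15=37; pred: 12+15-4=23
Step 2: prey: 37+7-25=19; pred: 23+25-9=39
Step 3: prey: 19+3-22=0; pred: 39+22-15=46
Step 4: prey: 0+0-0=0; pred: 46+0-18=28

Answer: 0 28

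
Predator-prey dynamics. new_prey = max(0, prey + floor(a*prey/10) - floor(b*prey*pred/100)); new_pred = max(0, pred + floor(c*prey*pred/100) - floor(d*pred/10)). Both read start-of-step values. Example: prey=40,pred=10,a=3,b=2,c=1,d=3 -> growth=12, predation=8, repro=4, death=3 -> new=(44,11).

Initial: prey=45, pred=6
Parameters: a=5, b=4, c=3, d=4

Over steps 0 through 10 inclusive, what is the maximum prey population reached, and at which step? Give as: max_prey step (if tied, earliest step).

Step 1: prey: 45+22-10=57; pred: 6+8-2=12
Step 2: prey: 57+28-27=58; pred: 12+20-4=28
Step 3: prey: 58+29-64=23; pred: 28+48-11=65
Step 4: prey: 23+11-59=0; pred: 65+44-26=83
Step 5: prey: 0+0-0=0; pred: 83+0-33=50
Step 6: prey: 0+0-0=0; pred: 50+0-20=30
Step 7: prey: 0+0-0=0; pred: 30+0-12=18
Step 8: prey: 0+0-0=0; pred: 18+0-7=11
Step 9: prey: 0+0-0=0; pred: 11+0-4=7
Step 10: prey: 0+0-0=0; pred: 7+0-2=5
Max prey = 58 at step 2

Answer: 58 2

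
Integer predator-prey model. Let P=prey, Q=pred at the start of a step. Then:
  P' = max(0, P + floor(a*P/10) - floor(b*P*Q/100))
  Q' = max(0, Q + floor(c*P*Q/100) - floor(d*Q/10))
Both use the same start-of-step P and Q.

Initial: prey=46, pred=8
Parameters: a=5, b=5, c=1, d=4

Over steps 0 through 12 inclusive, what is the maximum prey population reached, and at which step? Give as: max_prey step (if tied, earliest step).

Answer: 59 3

Derivation:
Step 1: prey: 46+23-18=51; pred: 8+3-3=8
Step 2: prey: 51+25-20=56; pred: 8+4-3=9
Step 3: prey: 56+28-25=59; pred: 9+5-3=11
Step 4: prey: 59+29-32=56; pred: 11+6-4=13
Step 5: prey: 56+28-36=48; pred: 13+7-5=15
Step 6: prey: 48+24-36=36; pred: 15+7-6=16
Step 7: prey: 36+18-28=26; pred: 16+5-6=15
Step 8: prey: 26+13-19=20; pred: 15+3-6=12
Step 9: prey: 20+10-12=18; pred: 12+2-4=10
Step 10: prey: 18+9-9=18; pred: 10+1-4=7
Step 11: prey: 18+9-6=21; pred: 7+1-2=6
Step 12: prey: 21+10-6=25; pred: 6+1-2=5
Max prey = 59 at step 3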